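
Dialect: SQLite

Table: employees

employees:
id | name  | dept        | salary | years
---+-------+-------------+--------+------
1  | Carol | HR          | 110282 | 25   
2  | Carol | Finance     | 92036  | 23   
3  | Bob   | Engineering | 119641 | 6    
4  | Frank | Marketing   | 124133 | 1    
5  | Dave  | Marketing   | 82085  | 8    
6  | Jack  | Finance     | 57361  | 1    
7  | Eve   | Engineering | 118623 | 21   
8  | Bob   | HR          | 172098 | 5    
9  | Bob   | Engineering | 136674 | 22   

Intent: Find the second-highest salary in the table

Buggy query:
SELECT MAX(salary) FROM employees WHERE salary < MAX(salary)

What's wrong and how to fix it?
Bug: The inner MAX is an aggregate inside WHERE, which is not allowed

Fix: Put the inner MAX in a scalar subquery

Corrected query:
SELECT MAX(salary) FROM employees WHERE salary < (SELECT MAX(salary) FROM employees)

Result:
MAX(salary)
-----------
136674     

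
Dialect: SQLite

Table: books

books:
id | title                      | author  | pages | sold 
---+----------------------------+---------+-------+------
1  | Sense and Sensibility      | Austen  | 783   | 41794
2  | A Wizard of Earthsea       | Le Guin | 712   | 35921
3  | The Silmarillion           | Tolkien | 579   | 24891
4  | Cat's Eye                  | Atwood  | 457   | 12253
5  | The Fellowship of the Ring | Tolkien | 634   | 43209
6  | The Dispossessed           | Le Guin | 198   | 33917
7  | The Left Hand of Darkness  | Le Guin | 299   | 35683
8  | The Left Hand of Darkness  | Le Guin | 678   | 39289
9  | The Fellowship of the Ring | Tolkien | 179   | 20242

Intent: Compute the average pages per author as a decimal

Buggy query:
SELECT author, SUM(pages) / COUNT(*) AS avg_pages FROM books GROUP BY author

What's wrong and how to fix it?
Bug: Both operands are integers, so '/' performs integer division and truncates

Fix: Multiply by 1.0 (or CAST to REAL) to force floating-point division

Corrected query:
SELECT author, SUM(pages) * 1.0 / COUNT(*) AS avg_pages FROM books GROUP BY author

Result:
author  | avg_pages
--------+----------
Atwood  | 457      
Austen  | 783      
Le Guin | 471.75   
Tolkien | 464      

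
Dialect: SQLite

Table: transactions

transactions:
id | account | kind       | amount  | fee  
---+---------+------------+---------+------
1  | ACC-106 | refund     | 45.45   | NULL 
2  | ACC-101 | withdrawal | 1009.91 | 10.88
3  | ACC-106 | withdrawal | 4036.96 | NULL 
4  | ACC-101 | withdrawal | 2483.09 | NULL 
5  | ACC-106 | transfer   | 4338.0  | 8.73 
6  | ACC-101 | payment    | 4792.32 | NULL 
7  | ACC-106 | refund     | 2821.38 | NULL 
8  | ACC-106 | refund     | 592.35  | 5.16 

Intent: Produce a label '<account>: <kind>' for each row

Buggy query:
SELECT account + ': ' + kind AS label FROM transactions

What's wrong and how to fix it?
Bug: SQLite uses || for string concatenation; + coerces text to numbers (yielding 0)

Fix: Replace + with || to concatenate text

Corrected query:
SELECT account || ': ' || kind AS label FROM transactions

Result:
label              
-------------------
ACC-106: refund    
ACC-101: withdrawal
ACC-106: withdrawal
ACC-101: withdrawal
ACC-106: transfer  
ACC-101: payment   
ACC-106: refund    
ACC-106: refund    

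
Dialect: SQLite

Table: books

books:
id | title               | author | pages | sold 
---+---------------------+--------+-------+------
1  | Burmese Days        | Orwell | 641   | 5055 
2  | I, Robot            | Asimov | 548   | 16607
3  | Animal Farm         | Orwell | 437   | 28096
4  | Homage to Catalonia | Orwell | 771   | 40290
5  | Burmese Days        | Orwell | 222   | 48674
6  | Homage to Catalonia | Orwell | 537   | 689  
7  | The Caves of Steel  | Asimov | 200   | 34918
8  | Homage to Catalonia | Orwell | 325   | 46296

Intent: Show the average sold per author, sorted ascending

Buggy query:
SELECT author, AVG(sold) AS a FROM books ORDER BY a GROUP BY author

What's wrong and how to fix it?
Bug: ORDER BY appears before GROUP BY; SQL clause order requires GROUP BY first

Fix: Move ORDER BY to the end, after GROUP BY

Corrected query:
SELECT author, AVG(sold) AS a FROM books GROUP BY author ORDER BY a

Result:
author | a           
-------+-------------
Asimov | 25762.5     
Orwell | 28183.333333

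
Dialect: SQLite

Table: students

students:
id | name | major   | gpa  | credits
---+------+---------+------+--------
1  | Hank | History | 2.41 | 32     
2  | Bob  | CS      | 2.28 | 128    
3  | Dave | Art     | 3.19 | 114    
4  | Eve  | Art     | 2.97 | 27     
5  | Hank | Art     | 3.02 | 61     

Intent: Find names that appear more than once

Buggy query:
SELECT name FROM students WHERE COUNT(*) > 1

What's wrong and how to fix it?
Bug: COUNT(*) is an aggregate and cannot be used in WHERE

Fix: Group first, then use HAVING for the count condition

Corrected query:
SELECT name FROM students GROUP BY name HAVING COUNT(*) > 1

Result:
name
----
Hank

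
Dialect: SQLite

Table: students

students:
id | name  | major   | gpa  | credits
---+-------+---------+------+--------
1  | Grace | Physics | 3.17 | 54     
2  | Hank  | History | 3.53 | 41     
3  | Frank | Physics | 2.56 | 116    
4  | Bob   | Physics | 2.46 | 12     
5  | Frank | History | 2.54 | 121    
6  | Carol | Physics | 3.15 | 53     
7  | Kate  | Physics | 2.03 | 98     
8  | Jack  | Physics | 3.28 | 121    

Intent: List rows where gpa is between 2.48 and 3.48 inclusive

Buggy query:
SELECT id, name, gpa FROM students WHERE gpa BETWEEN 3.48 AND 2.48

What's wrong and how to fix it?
Bug: The bounds are reversed; BETWEEN a AND b requires a <= b to match anything

Fix: Write BETWEEN 2.48 AND 3.48

Corrected query:
SELECT id, name, gpa FROM students WHERE gpa BETWEEN 2.48 AND 3.48

Result:
id | name  | gpa 
---+-------+-----
1  | Grace | 3.17
3  | Frank | 2.56
5  | Frank | 2.54
6  | Carol | 3.15
8  | Jack  | 3.28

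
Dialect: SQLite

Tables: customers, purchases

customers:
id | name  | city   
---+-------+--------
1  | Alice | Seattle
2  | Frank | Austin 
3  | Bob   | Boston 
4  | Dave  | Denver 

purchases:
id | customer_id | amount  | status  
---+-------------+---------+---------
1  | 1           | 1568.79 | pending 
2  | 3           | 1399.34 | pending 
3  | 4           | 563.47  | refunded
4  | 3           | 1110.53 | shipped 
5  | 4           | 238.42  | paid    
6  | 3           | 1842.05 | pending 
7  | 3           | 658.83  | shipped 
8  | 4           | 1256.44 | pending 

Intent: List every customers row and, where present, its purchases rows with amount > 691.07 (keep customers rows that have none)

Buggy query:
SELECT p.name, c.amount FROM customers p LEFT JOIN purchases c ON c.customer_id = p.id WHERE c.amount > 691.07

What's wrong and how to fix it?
Bug: Filtering c.amount in WHERE discards the NULL rows produced by LEFT JOIN, turning it into an inner join

Fix: Put 'c.amount > 691.07' in the JOIN's ON clause instead of WHERE

Corrected query:
SELECT p.name, c.amount FROM customers p LEFT JOIN purchases c ON c.customer_id = p.id AND c.amount > 691.07

Result:
name  | amount 
------+--------
Alice | 1568.79
Frank | NULL   
Bob   | 1110.53
Bob   | 1399.34
Bob   | 1842.05
Dave  | 1256.44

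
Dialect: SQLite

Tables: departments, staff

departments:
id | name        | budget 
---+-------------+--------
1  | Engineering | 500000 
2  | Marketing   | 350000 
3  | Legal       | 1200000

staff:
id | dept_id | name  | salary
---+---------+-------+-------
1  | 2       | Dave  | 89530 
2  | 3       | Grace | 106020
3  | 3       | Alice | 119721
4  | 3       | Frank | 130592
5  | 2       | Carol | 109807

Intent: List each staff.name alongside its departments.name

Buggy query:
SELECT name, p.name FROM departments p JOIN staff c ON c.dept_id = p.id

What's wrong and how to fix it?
Bug: Both tables have a 'name' column; the unqualified reference is ambiguous

Fix: Prefix ambiguous columns with the table alias

Corrected query:
SELECT c.name, p.name FROM departments p JOIN staff c ON c.dept_id = p.id

Result:
name  | name     
------+----------
Dave  | Marketing
Grace | Legal    
Alice | Legal    
Frank | Legal    
Carol | Marketing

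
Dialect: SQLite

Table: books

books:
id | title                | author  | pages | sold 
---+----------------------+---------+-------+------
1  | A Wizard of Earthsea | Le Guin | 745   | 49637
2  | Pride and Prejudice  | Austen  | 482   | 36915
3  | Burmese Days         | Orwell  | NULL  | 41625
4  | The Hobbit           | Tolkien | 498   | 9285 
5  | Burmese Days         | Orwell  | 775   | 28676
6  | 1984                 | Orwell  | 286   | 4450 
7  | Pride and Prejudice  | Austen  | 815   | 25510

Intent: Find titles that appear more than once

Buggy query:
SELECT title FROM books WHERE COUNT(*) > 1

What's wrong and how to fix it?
Bug: WHERE can't reference COUNT(*); aggregates are computed after WHERE

Fix: Group first, then use HAVING for the count condition

Corrected query:
SELECT title FROM books GROUP BY title HAVING COUNT(*) > 1

Result:
title              
-------------------
Burmese Days       
Pride and Prejudice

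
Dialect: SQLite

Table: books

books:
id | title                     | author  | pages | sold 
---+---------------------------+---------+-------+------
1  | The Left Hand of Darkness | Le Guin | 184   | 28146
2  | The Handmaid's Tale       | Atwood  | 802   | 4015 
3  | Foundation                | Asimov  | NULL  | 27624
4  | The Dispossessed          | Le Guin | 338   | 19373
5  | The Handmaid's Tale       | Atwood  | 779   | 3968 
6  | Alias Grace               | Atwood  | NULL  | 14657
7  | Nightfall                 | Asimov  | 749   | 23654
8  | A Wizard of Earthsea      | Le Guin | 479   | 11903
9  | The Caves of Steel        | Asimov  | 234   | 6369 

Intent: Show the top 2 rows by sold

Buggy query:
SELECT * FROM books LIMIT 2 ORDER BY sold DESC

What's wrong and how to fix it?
Bug: ORDER BY cannot follow LIMIT; LIMIT is the final clause

Fix: Swap the clauses: ORDER BY first, then LIMIT

Corrected query:
SELECT * FROM books ORDER BY sold DESC LIMIT 2

Result:
id | title                     | author  | pages | sold 
---+---------------------------+---------+-------+------
1  | The Left Hand of Darkness | Le Guin | 184   | 28146
3  | Foundation                | Asimov  | NULL  | 27624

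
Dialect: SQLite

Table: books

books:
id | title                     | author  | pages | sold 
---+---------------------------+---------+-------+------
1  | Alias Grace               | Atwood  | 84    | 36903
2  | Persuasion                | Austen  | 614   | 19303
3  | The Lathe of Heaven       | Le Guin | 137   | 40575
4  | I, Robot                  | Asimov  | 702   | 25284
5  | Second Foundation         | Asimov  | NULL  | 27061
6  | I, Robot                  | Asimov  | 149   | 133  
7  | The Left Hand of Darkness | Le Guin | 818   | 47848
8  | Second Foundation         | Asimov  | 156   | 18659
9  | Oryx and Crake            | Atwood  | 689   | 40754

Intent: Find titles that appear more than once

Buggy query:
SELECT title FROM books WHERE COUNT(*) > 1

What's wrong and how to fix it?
Bug: WHERE can't reference COUNT(*); aggregates are computed after WHERE

Fix: Group first, then use HAVING for the count condition

Corrected query:
SELECT title FROM books GROUP BY title HAVING COUNT(*) > 1

Result:
title            
-----------------
I, Robot         
Second Foundation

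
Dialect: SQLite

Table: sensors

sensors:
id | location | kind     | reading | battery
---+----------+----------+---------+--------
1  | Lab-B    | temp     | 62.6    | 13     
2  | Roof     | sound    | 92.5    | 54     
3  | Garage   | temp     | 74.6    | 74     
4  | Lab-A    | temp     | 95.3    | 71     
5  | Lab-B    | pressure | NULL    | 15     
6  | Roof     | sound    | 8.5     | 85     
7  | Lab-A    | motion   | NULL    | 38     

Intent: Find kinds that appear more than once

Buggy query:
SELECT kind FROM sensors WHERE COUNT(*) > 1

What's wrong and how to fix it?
Bug: WHERE can't reference COUNT(*); aggregates are computed after WHERE

Fix: GROUP BY kind, then filter groups with HAVING COUNT(*) > 1

Corrected query:
SELECT kind FROM sensors GROUP BY kind HAVING COUNT(*) > 1

Result:
kind 
-----
sound
temp 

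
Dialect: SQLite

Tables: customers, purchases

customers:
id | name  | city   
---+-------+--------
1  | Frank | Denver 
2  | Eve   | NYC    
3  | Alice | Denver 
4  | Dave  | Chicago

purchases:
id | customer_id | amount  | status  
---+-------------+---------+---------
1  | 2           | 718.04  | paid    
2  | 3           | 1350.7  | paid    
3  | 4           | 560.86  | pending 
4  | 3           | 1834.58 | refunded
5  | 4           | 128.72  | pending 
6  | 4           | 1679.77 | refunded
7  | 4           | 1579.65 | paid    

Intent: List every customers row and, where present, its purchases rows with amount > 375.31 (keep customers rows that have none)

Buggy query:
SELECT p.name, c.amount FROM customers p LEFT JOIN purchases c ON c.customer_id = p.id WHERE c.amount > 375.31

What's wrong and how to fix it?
Bug: A WHERE condition on the right-hand table after LEFT JOIN drops unmatched parents

Fix: Put 'c.amount > 375.31' in the JOIN's ON clause instead of WHERE

Corrected query:
SELECT p.name, c.amount FROM customers p LEFT JOIN purchases c ON c.customer_id = p.id AND c.amount > 375.31

Result:
name  | amount 
------+--------
Frank | NULL   
Eve   | 718.04 
Alice | 1350.7 
Alice | 1834.58
Dave  | 560.86 
Dave  | 1579.65
Dave  | 1679.77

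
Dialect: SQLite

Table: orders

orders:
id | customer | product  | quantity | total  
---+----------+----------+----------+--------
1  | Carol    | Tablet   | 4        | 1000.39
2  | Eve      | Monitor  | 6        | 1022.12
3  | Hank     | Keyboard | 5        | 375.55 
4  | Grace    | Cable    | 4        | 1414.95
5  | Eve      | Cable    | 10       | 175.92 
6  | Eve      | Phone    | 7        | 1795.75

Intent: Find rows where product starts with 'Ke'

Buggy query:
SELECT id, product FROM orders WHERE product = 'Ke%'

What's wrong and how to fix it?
Bug: Wildcards only work with LIKE; '=' treats '%' as a literal character

Fix: Replace '=' with LIKE so 'Ke%' is treated as a pattern

Corrected query:
SELECT id, product FROM orders WHERE product LIKE 'Ke%'

Result:
id | product 
---+---------
3  | Keyboard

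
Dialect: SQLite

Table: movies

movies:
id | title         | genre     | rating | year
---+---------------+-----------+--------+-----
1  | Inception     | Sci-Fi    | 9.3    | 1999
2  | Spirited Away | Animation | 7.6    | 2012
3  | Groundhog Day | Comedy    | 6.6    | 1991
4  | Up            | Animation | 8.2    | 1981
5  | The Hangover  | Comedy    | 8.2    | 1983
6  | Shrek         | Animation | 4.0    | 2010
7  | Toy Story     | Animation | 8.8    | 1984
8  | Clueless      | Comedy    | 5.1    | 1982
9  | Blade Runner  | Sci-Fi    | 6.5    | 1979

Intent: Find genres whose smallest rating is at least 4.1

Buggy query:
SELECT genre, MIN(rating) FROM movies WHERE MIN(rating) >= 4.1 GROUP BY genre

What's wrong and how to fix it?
Bug: MIN() in WHERE is a misuse of aggregate

Fix: Replace WHERE with HAVING after the GROUP BY

Corrected query:
SELECT genre, MIN(rating) FROM movies GROUP BY genre HAVING MIN(rating) >= 4.1

Result:
genre  | MIN(rating)
-------+------------
Comedy | 5.1        
Sci-Fi | 6.5        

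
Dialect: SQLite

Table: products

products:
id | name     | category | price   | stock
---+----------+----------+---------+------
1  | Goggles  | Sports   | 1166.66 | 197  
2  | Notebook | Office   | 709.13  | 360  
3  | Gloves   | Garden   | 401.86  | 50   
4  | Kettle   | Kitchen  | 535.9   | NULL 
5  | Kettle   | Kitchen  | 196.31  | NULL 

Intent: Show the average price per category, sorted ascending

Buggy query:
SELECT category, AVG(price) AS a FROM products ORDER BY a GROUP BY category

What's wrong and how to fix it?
Bug: ORDER BY appears before GROUP BY; SQL clause order requires GROUP BY first

Fix: Move ORDER BY to the end, after GROUP BY

Corrected query:
SELECT category, AVG(price) AS a FROM products GROUP BY category ORDER BY a

Result:
category | a      
---------+--------
Kitchen  | 366.105
Garden   | 401.86 
Office   | 709.13 
Sports   | 1166.66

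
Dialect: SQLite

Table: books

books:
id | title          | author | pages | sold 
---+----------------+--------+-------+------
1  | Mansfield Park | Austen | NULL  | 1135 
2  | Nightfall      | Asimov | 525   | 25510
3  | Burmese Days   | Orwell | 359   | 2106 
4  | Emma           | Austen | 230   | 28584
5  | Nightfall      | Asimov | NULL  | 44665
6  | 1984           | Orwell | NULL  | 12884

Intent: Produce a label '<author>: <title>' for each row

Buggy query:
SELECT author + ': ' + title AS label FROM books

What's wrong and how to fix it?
Bug: '+' is numeric addition; on text columns SQLite converts them to 0 instead of concatenating

Fix: Use the || operator for string concatenation

Corrected query:
SELECT author || ': ' || title AS label FROM books

Result:
label                 
----------------------
Austen: Mansfield Park
Asimov: Nightfall     
Orwell: Burmese Days  
Austen: Emma          
Asimov: Nightfall     
Orwell: 1984          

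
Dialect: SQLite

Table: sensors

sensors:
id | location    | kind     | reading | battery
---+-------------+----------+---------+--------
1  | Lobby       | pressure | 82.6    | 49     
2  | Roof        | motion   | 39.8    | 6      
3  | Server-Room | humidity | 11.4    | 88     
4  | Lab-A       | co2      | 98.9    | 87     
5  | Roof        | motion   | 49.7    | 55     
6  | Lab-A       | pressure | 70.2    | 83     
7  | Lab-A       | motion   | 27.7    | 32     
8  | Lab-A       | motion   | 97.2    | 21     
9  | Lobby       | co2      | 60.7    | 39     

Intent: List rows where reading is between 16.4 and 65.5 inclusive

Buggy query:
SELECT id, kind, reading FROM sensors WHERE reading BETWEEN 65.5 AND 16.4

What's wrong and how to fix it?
Bug: BETWEEN expects the lower bound first; with 65.5 AND 16.4 the range is empty

Fix: Swap the bounds so the smaller value comes first

Corrected query:
SELECT id, kind, reading FROM sensors WHERE reading BETWEEN 16.4 AND 65.5

Result:
id | kind   | reading
---+--------+--------
2  | motion | 39.8   
5  | motion | 49.7   
7  | motion | 27.7   
9  | co2    | 60.7   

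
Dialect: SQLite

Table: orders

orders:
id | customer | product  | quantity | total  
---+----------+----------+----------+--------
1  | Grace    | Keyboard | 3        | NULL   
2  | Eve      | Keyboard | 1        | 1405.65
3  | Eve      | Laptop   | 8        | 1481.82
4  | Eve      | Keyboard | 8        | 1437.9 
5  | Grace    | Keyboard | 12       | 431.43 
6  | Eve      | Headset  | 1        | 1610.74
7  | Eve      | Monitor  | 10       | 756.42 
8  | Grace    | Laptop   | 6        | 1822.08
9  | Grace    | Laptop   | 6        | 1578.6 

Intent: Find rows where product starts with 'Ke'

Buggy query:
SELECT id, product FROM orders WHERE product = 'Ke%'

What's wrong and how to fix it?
Bug: Wildcards only work with LIKE; '=' treats '%' as a literal character

Fix: Use LIKE for wildcard pattern matching

Corrected query:
SELECT id, product FROM orders WHERE product LIKE 'Ke%'

Result:
id | product 
---+---------
1  | Keyboard
2  | Keyboard
4  | Keyboard
5  | Keyboard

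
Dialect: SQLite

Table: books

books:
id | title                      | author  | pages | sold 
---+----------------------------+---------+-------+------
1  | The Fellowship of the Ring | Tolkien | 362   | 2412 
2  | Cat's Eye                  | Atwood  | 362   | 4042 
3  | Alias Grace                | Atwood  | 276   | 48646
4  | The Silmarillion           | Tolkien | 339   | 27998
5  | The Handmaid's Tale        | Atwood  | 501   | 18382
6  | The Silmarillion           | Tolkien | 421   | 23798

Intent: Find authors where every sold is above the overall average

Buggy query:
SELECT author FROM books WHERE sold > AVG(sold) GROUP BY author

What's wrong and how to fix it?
Bug: WHERE evaluates per row before aggregation, so AVG() is unavailable

Fix: Use a subquery for AVG and a HAVING MIN(...) filter so the condition holds for every row in the group

Corrected query:
SELECT author FROM books GROUP BY author HAVING MIN(sold) > (SELECT AVG(sold) FROM books)

Result:
(no rows)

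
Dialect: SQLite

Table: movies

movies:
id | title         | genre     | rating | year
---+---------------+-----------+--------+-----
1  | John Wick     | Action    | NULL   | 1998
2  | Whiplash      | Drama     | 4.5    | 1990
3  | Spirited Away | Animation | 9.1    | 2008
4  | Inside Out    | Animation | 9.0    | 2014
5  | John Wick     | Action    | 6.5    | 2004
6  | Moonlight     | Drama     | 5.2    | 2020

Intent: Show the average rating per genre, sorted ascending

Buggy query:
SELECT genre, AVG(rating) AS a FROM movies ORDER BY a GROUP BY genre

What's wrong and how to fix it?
Bug: GROUP BY must precede ORDER BY

Fix: Move ORDER BY to the end, after GROUP BY

Corrected query:
SELECT genre, AVG(rating) AS a FROM movies GROUP BY genre ORDER BY a

Result:
genre     | a   
----------+-----
Drama     | 4.85
Action    | 6.5 
Animation | 9.05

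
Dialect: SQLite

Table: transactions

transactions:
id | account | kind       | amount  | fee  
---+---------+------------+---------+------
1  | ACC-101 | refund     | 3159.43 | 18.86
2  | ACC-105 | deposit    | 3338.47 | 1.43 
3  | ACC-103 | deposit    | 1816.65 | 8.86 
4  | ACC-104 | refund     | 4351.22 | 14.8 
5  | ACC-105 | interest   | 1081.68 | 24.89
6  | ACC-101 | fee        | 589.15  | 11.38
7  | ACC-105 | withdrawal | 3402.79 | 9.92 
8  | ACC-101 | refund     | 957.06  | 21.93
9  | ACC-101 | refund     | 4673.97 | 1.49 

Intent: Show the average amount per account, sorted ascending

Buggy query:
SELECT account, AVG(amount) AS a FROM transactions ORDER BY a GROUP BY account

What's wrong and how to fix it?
Bug: GROUP BY must precede ORDER BY

Fix: Move ORDER BY to the end, after GROUP BY

Corrected query:
SELECT account, AVG(amount) AS a FROM transactions GROUP BY account ORDER BY a

Result:
account | a          
--------+------------
ACC-103 | 1816.65    
ACC-101 | 2344.9025  
ACC-105 | 2607.646667
ACC-104 | 4351.22    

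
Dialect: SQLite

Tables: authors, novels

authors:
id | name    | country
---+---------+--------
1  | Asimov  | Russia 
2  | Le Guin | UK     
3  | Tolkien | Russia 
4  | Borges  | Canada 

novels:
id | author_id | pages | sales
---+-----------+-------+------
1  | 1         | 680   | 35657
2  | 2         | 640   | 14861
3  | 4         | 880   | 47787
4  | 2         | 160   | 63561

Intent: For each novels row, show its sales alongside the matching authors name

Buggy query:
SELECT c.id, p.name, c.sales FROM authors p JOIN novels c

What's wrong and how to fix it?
Bug: JOIN with no ON clause produces a cartesian product; every novels row pairs with every authors row

Fix: Add ON c.author_id = p.id to the JOIN

Corrected query:
SELECT c.id, p.name, c.sales FROM authors p JOIN novels c ON c.author_id = p.id

Result:
id | name    | sales
---+---------+------
1  | Asimov  | 35657
2  | Le Guin | 14861
3  | Borges  | 47787
4  | Le Guin | 63561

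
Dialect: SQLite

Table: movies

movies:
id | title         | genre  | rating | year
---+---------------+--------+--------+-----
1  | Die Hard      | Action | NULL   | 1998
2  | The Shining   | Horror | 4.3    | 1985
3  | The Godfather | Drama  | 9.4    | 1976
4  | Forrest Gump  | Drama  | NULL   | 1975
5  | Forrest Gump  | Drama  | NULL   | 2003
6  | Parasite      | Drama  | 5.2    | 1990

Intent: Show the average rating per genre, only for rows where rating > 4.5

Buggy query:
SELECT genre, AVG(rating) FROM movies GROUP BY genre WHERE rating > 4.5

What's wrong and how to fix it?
Bug: WHERE cannot follow GROUP BY

Fix: Move the WHERE clause before GROUP BY

Corrected query:
SELECT genre, AVG(rating) FROM movies WHERE rating > 4.5 GROUP BY genre

Result:
genre | AVG(rating)
------+------------
Drama | 7.3        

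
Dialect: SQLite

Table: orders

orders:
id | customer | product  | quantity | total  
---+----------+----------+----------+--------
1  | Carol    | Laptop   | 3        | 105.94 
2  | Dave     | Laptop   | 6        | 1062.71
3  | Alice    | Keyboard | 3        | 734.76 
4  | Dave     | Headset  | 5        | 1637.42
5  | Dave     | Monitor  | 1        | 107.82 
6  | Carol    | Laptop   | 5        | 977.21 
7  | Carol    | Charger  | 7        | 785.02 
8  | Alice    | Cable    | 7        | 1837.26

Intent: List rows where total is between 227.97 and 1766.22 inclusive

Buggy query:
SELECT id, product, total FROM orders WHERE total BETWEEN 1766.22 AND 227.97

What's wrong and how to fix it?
Bug: The bounds are reversed; BETWEEN a AND b requires a <= b to match anything

Fix: Write BETWEEN 227.97 AND 1766.22

Corrected query:
SELECT id, product, total FROM orders WHERE total BETWEEN 227.97 AND 1766.22

Result:
id | product  | total  
---+----------+--------
2  | Laptop   | 1062.71
3  | Keyboard | 734.76 
4  | Headset  | 1637.42
6  | Laptop   | 977.21 
7  | Charger  | 785.02 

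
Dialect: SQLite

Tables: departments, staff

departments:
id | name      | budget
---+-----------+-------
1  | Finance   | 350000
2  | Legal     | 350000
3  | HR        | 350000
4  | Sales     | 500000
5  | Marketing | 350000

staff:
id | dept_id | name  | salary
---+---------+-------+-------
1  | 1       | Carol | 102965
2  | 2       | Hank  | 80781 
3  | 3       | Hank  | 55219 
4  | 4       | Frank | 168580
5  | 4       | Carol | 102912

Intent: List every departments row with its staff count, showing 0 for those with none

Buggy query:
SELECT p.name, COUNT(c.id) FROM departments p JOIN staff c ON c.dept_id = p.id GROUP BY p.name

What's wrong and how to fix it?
Bug: INNER JOIN drops departments rows that have no matching staff rows

Fix: Use LEFT JOIN so parents without children still appear (COUNT(c.id) gives 0)

Corrected query:
SELECT p.name, COUNT(c.id) FROM departments p LEFT JOIN staff c ON c.dept_id = p.id GROUP BY p.name

Result:
name      | COUNT(c.id)
----------+------------
Finance   | 1          
HR        | 1          
Legal     | 1          
Marketing | 0          
Sales     | 2          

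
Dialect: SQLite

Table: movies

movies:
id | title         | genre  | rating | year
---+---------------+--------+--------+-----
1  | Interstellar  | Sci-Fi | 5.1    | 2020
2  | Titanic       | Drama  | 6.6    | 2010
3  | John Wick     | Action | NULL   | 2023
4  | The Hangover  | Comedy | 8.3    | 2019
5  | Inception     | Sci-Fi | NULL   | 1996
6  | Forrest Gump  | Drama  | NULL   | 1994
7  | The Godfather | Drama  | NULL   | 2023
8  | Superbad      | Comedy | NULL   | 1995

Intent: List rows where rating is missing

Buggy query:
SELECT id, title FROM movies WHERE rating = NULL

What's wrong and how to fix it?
Bug: Comparing to NULL with '=' never matches; NULL = NULL is unknown, not true

Fix: Use IS NULL to test for NULL

Corrected query:
SELECT id, title FROM movies WHERE rating IS NULL

Result:
id | title        
---+--------------
3  | John Wick    
5  | Inception    
6  | Forrest Gump 
7  | The Godfather
8  | Superbad     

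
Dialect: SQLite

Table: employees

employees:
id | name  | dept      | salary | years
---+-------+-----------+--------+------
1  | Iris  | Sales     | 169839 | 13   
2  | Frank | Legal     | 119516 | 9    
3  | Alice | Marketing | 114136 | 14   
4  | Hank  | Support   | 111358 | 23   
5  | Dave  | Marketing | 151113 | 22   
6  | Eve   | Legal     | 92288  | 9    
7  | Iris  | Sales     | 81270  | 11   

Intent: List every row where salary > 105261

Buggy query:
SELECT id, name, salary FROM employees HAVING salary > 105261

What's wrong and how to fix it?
Bug: HAVING filters the output of aggregation, but this query has no GROUP BY and no aggregate functions, so SQLite rejects it (HAVING clause on a non-aggregate query); the condition here is per row

Fix: Replace HAVING with WHERE since the condition applies to individual rows

Corrected query:
SELECT id, name, salary FROM employees WHERE salary > 105261

Result:
id | name  | salary
---+-------+-------
1  | Iris  | 169839
2  | Frank | 119516
3  | Alice | 114136
4  | Hank  | 111358
5  | Dave  | 151113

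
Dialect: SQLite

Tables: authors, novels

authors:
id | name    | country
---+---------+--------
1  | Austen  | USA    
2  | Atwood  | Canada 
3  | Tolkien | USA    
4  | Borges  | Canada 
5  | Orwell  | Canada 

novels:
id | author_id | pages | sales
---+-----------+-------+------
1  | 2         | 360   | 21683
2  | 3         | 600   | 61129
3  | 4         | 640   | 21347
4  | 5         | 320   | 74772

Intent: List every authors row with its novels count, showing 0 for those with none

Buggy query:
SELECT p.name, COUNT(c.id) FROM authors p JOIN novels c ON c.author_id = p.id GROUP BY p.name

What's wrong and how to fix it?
Bug: INNER JOIN drops authors rows that have no matching novels rows

Fix: Use LEFT JOIN so parents without children still appear (COUNT(c.id) gives 0)

Corrected query:
SELECT p.name, COUNT(c.id) FROM authors p LEFT JOIN novels c ON c.author_id = p.id GROUP BY p.name

Result:
name    | COUNT(c.id)
--------+------------
Atwood  | 1          
Austen  | 0          
Borges  | 1          
Orwell  | 1          
Tolkien | 1          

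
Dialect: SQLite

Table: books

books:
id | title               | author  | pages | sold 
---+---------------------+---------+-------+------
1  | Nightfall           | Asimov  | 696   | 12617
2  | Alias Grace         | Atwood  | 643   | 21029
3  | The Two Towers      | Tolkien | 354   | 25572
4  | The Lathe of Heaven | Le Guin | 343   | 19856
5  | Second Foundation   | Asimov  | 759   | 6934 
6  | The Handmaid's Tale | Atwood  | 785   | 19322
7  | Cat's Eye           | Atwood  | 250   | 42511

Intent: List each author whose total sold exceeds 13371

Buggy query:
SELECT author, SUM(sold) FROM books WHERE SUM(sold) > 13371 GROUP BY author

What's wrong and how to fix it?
Bug: WHERE runs before GROUP BY, so aggregates aren't available there

Fix: Use HAVING (which filters groups after aggregation) instead of WHERE

Corrected query:
SELECT author, SUM(sold) FROM books GROUP BY author HAVING SUM(sold) > 13371

Result:
author  | SUM(sold)
--------+----------
Asimov  | 19551    
Atwood  | 82862    
Le Guin | 19856    
Tolkien | 25572    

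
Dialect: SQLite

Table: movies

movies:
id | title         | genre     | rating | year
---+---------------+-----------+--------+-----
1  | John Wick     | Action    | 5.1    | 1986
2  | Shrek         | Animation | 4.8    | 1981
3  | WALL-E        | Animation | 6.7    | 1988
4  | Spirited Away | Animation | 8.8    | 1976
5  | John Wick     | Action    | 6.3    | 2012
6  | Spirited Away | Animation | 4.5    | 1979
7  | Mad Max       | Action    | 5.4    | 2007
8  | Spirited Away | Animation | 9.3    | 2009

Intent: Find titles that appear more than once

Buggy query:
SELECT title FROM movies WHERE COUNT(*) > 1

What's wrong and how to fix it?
Bug: COUNT(*) is an aggregate and cannot be used in WHERE

Fix: GROUP BY title, then filter groups with HAVING COUNT(*) > 1

Corrected query:
SELECT title FROM movies GROUP BY title HAVING COUNT(*) > 1

Result:
title        
-------------
John Wick    
Spirited Away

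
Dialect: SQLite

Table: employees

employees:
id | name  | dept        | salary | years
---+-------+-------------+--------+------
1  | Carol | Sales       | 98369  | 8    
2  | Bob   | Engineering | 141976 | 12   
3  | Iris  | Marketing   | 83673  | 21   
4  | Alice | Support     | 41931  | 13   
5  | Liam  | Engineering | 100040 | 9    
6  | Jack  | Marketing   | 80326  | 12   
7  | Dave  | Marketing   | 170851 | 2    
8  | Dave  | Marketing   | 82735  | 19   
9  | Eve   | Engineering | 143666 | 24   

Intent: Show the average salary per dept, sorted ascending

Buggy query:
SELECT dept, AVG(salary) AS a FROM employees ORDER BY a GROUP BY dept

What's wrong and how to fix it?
Bug: GROUP BY must precede ORDER BY

Fix: Move ORDER BY to the end, after GROUP BY

Corrected query:
SELECT dept, AVG(salary) AS a FROM employees GROUP BY dept ORDER BY a

Result:
dept        | a            
------------+--------------
Support     | 41931        
Sales       | 98369        
Marketing   | 104396.25    
Engineering | 128560.666667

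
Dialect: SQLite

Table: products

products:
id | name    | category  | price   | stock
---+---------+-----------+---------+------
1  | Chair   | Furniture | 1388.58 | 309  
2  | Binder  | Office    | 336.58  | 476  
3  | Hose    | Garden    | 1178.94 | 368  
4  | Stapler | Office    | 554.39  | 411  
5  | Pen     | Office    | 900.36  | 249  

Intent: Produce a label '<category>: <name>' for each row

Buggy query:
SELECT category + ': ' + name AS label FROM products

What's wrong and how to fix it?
Bug: '+' is numeric addition; on text columns SQLite converts them to 0 instead of concatenating

Fix: Replace + with || to concatenate text

Corrected query:
SELECT category || ': ' || name AS label FROM products

Result:
label           
----------------
Furniture: Chair
Office: Binder  
Garden: Hose    
Office: Stapler 
Office: Pen     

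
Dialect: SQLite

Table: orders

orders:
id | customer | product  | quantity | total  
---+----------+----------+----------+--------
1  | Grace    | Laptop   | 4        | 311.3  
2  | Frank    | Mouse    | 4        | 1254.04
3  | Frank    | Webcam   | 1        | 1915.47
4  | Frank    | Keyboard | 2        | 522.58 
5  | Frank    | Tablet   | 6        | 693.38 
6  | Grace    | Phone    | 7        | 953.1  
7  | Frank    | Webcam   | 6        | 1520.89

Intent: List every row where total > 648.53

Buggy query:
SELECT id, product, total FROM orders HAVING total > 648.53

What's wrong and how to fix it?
Bug: This is a non-aggregate query (no GROUP BY, no aggregates), so in SQLite the HAVING clause is invalid here; a row-level condition belongs in WHERE

Fix: Replace HAVING with WHERE since the condition applies to individual rows

Corrected query:
SELECT id, product, total FROM orders WHERE total > 648.53

Result:
id | product | total  
---+---------+--------
2  | Mouse   | 1254.04
3  | Webcam  | 1915.47
5  | Tablet  | 693.38 
6  | Phone   | 953.1  
7  | Webcam  | 1520.89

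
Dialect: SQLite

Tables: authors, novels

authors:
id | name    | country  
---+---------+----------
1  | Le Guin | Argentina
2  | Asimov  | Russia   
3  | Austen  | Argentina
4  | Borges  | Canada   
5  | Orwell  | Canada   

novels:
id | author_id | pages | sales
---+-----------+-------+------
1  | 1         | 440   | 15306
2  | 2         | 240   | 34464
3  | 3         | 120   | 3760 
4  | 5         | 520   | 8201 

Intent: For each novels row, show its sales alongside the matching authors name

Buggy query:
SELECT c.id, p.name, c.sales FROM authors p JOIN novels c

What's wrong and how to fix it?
Bug: JOIN with no ON clause produces a cartesian product; every novels row pairs with every authors row

Fix: Specify the join condition linking the foreign key to the parent id

Corrected query:
SELECT c.id, p.name, c.sales FROM authors p JOIN novels c ON c.author_id = p.id

Result:
id | name    | sales
---+---------+------
1  | Le Guin | 15306
2  | Asimov  | 34464
3  | Austen  | 3760 
4  | Orwell  | 8201 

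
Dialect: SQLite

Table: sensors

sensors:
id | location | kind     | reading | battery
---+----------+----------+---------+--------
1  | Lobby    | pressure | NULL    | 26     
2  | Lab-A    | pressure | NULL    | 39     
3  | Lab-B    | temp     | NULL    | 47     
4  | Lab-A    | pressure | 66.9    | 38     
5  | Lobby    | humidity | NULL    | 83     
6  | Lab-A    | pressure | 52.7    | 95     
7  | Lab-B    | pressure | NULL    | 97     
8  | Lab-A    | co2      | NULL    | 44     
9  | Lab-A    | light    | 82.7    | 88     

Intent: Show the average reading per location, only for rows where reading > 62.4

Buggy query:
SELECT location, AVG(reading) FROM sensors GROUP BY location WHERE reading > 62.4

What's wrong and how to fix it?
Bug: Row-level WHERE must come before GROUP BY in the clause order

Fix: Move the WHERE clause before GROUP BY

Corrected query:
SELECT location, AVG(reading) FROM sensors WHERE reading > 62.4 GROUP BY location

Result:
location | AVG(reading)
---------+-------------
Lab-A    | 74.8        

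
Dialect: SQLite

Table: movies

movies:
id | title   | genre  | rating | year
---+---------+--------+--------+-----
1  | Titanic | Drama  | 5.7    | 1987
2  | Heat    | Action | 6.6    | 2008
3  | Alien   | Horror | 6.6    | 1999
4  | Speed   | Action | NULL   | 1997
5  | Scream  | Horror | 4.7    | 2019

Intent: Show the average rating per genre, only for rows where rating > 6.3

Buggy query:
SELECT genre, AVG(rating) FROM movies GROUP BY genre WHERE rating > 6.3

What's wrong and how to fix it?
Bug: WHERE cannot follow GROUP BY

Fix: Move the WHERE clause before GROUP BY

Corrected query:
SELECT genre, AVG(rating) FROM movies WHERE rating > 6.3 GROUP BY genre

Result:
genre  | AVG(rating)
-------+------------
Action | 6.6        
Horror | 6.6        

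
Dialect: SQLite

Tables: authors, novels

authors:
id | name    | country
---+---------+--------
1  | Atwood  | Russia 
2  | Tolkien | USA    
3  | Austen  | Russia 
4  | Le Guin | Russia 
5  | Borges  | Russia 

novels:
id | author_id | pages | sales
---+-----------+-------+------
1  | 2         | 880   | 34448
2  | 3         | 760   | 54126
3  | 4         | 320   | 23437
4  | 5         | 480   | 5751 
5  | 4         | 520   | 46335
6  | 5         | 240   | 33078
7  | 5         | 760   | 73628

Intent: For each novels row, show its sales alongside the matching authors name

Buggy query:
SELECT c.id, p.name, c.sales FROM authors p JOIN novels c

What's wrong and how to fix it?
Bug: JOIN with no ON clause produces a cartesian product; every novels row pairs with every authors row

Fix: Specify the join condition linking the foreign key to the parent id

Corrected query:
SELECT c.id, p.name, c.sales FROM authors p JOIN novels c ON c.author_id = p.id

Result:
id | name    | sales
---+---------+------
1  | Tolkien | 34448
2  | Austen  | 54126
3  | Le Guin | 23437
4  | Borges  | 5751 
5  | Le Guin | 46335
6  | Borges  | 33078
7  | Borges  | 73628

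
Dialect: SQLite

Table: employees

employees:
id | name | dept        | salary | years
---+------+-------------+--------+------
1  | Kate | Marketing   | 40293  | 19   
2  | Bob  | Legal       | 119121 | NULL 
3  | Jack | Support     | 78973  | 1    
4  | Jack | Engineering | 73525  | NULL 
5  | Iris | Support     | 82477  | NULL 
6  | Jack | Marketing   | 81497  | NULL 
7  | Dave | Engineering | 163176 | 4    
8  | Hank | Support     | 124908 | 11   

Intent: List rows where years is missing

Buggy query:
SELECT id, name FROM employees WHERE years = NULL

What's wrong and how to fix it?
Bug: '= NULL' is always unknown in SQL three-valued logic, so no rows match

Fix: Use IS NULL to test for NULL

Corrected query:
SELECT id, name FROM employees WHERE years IS NULL

Result:
id | name
---+-----
2  | Bob 
4  | Jack
5  | Iris
6  | Jack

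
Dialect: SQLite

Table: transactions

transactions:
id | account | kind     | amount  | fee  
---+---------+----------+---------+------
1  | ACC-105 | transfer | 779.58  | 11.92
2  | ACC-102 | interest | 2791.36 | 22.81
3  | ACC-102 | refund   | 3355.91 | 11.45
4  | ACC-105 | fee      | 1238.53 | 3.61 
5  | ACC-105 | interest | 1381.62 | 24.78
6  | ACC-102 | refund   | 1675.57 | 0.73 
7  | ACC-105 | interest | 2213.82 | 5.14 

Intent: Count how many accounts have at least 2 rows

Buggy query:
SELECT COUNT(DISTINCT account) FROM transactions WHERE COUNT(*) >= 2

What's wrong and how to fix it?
Bug: COUNT(*) cannot appear in WHERE; the per-group count doesn't exist yet

Fix: Use a subquery that GROUPs and filters with HAVING, then count its rows

Corrected query:
SELECT COUNT(*) FROM (SELECT account FROM transactions GROUP BY account HAVING COUNT(*) >= 2)

Result:
COUNT(*)
--------
2       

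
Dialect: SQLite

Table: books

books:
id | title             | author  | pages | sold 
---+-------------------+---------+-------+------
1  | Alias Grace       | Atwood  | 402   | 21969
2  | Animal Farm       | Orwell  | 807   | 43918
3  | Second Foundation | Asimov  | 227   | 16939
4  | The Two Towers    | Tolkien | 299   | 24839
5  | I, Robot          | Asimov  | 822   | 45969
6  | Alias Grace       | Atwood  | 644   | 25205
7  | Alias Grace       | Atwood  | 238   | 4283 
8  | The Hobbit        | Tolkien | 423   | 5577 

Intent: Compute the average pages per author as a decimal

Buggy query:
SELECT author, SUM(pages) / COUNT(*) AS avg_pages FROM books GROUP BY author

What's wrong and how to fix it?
Bug: SUM(pages) and COUNT(*) are both integers; the division truncates the fractional part

Fix: Cast one side to REAL so the division keeps the fractional part

Corrected query:
SELECT author, SUM(pages) * 1.0 / COUNT(*) AS avg_pages FROM books GROUP BY author

Result:
author  | avg_pages
--------+----------
Asimov  | 524.5    
Atwood  | 428      
Orwell  | 807      
Tolkien | 361      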